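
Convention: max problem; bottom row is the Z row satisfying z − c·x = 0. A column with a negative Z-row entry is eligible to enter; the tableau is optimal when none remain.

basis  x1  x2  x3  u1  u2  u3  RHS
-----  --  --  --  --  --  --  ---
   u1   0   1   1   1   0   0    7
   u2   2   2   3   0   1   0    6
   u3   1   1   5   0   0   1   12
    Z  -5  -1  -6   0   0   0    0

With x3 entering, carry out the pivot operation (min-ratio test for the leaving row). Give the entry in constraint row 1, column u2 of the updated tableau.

-1/3

Ratio test on column x3 — row 1: 7/1 = 7; row 2: 6/3 = 2; row 3: 12/5 = 12/5. Minimum is 2 at row 2 (u2 leaves); pivot element 3.
Divide row 2 by 3; eliminate column x3 from the other rows.
Row 1 update in column u2: 0 − 1·(1/3) = -1/3.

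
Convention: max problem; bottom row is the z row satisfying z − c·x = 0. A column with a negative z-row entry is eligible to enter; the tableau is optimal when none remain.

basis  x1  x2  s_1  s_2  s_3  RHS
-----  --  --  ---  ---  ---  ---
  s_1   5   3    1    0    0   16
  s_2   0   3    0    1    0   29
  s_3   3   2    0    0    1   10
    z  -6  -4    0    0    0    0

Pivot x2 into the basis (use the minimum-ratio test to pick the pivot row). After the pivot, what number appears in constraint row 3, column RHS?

5

Ratio test on column x2 — row 1: 16/3 = 16/3; row 2: 29/3 = 29/3; row 3: 10/2 = 5. Minimum is 5 at row 3 (s_3 leaves); pivot element 2.
Divide row 3 by 2; eliminate column x2 from the other rows.
In the new row 3, the RHS entry is the old entry divided by the pivot: 10/2 = 5.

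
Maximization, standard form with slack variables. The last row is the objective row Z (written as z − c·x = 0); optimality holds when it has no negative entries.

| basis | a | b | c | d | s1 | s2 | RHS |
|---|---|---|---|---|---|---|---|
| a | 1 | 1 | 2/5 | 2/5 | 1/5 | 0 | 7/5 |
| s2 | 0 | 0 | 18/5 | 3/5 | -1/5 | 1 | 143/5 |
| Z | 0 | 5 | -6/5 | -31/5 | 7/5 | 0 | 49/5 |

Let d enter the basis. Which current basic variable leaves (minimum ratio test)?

Column d entries and ratios — a: (7/5)/(2/5) = 7/2; s2: (143/5)/(3/5) = 143/3.
Smallest ratio is 7/2 in the row of a, so a leaves.

a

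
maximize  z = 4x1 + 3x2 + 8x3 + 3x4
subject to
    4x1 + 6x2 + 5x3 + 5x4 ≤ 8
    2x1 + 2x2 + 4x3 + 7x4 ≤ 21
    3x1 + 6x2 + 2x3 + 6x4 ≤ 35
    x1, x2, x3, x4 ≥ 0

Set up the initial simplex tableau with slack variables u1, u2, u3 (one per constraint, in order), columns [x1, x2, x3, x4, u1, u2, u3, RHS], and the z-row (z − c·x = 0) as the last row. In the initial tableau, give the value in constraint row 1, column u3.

0

Slack u3 belongs to constraint 3; its column is the unit vector e_3, so the entry in row 1 is 0.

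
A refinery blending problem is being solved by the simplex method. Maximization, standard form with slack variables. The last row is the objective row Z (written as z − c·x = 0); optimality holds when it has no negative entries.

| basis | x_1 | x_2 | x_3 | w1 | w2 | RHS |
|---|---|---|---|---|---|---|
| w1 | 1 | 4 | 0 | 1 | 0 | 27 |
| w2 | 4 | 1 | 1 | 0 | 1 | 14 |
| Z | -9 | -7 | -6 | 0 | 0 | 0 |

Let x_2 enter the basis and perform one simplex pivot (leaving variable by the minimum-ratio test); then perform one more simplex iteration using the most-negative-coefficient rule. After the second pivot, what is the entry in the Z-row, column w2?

29/15

Ratio test on column x_2 — row 1: 27/4 = 27/4; row 2: 14/1 = 14. Minimum is 27/4 at row 1 (w1 leaves); pivot element 4.
Divide row 1 by 4; eliminate column x_2 from the other rows.
Second iteration: most negative Z-row entry is -29/4 in column x_1, so x_1 enters.
Ratio test on column x_1 — row 1: (27/4)/(1/4) = 27; row 2: (29/4)/(15/4) = 29/15. Minimum is 29/15 at row 2 (w2 leaves); pivot element 15/4.
Divide row 2 by 15/4; eliminate column x_1 from the other rows.
After both pivots, the entry at the Z-row, column w2 is 29/15.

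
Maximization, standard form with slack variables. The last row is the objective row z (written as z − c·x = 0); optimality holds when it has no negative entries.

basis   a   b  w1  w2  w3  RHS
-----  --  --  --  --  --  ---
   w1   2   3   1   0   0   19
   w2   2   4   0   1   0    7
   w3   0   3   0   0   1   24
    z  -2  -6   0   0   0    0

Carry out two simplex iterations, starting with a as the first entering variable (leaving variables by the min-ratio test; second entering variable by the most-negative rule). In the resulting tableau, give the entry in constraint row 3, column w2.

Ratio test on column a — row 1: 19/2 = 19/2; row 2: 7/2 = 7/2; row 3: entry 0 ≤ 0. Minimum is 7/2 at row 2 (w2 leaves); pivot element 2.
Divide row 2 by 2; eliminate column a from the other rows.
Second iteration: most negative z-row entry is -2 in column b, so b enters.
Ratio test on column b — row 1: entry -1 ≤ 0; row 2: (7/2)/2 = 7/4; row 3: 24/3 = 8. Minimum is 7/4 at row 2 (a leaves); pivot element 2.
Divide row 2 by 2; eliminate column b from the other rows.
After both pivots, the entry at constraint row 3, column w2 is -3/4.

-3/4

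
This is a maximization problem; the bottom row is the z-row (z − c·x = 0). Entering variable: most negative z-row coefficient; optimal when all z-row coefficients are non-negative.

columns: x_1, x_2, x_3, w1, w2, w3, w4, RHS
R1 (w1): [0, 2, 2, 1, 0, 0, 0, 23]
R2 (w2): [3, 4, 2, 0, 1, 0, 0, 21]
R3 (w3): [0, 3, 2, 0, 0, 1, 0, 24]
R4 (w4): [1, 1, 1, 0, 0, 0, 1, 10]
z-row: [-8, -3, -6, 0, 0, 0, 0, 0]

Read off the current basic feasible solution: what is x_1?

x_1 is not in the basis, so in the current basic feasible solution x_1 = 0.

0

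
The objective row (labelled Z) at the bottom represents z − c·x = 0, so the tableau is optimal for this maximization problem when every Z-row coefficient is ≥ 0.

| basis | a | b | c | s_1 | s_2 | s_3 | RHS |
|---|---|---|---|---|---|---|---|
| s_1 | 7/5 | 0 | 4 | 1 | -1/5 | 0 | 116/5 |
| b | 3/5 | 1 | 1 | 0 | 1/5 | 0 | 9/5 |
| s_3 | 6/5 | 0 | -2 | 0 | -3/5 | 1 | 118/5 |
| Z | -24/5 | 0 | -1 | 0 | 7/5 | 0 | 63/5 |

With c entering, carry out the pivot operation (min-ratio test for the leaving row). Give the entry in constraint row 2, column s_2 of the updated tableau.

1/5

Ratio test on column c — row 1: (116/5)/4 = 29/5; row 2: (9/5)/1 = 9/5; row 3: entry -2 ≤ 0. Minimum is 9/5 at row 2 (b leaves); pivot element 1.
Divide row 2 by 1; eliminate column c from the other rows.
In the new row 2, the s_2 entry is the old entry divided by the pivot: (1/5)/1 = 1/5.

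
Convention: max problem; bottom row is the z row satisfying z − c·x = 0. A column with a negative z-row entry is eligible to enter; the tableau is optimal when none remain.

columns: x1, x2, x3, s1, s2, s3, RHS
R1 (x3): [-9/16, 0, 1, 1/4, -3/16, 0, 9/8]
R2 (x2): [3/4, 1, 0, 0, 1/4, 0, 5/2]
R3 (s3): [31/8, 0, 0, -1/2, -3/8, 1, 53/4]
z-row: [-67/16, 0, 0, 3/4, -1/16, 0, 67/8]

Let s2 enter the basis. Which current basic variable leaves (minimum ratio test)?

Column s2 entries and ratios — x3: -3/16 ≤ 0, skip; x2: (5/2)/(1/4) = 10; s3: -3/8 ≤ 0, skip.
Smallest ratio is 10 in the row of x2, so x2 leaves.

x2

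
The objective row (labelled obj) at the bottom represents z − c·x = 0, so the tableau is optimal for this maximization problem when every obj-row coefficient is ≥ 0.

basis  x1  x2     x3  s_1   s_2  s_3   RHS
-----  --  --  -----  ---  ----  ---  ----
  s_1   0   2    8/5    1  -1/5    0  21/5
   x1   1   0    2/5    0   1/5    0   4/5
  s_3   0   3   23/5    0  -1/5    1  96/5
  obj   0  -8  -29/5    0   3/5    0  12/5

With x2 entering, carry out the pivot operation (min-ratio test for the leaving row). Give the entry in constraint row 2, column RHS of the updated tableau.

Ratio test on column x2 — row 1: (21/5)/2 = 21/10; row 2: entry 0 ≤ 0; row 3: (96/5)/3 = 32/5. Minimum is 21/10 at row 1 (s_1 leaves); pivot element 2.
Divide row 1 by 2; eliminate column x2 from the other rows.
Row 2 update in column RHS: 4/5 − 0·(21/10) = 4/5.

4/5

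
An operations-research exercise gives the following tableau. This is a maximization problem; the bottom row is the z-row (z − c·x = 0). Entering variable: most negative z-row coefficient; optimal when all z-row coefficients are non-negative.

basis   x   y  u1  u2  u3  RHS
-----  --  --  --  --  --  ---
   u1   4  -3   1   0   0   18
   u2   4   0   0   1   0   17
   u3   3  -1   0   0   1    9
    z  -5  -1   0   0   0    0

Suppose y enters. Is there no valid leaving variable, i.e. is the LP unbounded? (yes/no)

Every constraint-row entry in column y is ≤ 0, so increasing y is unbounded.

yes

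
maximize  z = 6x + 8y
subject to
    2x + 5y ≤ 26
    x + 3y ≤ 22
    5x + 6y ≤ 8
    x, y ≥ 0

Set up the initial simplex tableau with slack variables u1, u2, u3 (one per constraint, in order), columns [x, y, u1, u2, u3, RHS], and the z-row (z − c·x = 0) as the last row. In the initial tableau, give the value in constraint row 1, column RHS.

26

The RHS of constraint 1 is b_1 = 26.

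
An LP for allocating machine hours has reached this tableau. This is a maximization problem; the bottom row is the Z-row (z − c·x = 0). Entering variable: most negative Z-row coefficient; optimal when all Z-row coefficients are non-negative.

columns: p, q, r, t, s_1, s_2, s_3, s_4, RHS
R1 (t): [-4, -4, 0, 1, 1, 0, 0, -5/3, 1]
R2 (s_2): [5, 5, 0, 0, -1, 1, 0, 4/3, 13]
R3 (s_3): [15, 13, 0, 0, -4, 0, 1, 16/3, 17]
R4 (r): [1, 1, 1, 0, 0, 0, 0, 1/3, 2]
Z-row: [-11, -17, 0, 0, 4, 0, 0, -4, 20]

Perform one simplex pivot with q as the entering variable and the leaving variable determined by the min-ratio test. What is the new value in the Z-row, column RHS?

Ratio test on column q — row 1: entry -4 ≤ 0; row 2: 13/5 = 13/5; row 3: 17/13 = 17/13; row 4: 2/1 = 2. Minimum is 17/13 at row 3 (s_3 leaves); pivot element 13.
Divide row 3 by 13; eliminate column q from the other rows.
Z-row update in column RHS: 20 − (-17)·(17/13) = 549/13.

549/13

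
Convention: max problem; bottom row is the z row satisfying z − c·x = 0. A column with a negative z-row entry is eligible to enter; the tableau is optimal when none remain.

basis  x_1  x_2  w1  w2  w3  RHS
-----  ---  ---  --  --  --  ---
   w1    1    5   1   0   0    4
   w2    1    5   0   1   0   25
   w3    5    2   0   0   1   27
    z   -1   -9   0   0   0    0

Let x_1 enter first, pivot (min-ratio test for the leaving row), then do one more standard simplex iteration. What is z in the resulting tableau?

Ratio test on column x_1 — row 1: 4/1 = 4; row 2: 25/1 = 25; row 3: 27/5 = 27/5. Minimum is 4 at row 1 (w1 leaves); pivot element 1.
Pivot on row 1; the z-row RHS becomes 0 − (-1)·4 = 4.
Next entering variable (most negative z-row entry -4): x_2.
Ratio test on column x_2 — row 1: 4/5 = 4/5; row 2: entry 0 ≤ 0; row 3: entry -23 ≤ 0. Minimum is 4/5 at row 1 (x_1 leaves); pivot element 5.
After the second pivot the z-row RHS is 4 − (-4)·(4/5) = 36/5.

36/5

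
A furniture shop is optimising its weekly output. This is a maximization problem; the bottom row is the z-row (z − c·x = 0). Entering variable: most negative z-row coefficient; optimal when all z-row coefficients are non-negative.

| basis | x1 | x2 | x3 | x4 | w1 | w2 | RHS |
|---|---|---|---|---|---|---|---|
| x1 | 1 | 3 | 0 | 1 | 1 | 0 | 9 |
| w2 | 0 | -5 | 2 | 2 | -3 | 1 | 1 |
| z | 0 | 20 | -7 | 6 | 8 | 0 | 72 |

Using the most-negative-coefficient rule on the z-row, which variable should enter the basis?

Negative z-row entries: x3: -7.
The most negative is -7 in column x3, so x3 enters.

x3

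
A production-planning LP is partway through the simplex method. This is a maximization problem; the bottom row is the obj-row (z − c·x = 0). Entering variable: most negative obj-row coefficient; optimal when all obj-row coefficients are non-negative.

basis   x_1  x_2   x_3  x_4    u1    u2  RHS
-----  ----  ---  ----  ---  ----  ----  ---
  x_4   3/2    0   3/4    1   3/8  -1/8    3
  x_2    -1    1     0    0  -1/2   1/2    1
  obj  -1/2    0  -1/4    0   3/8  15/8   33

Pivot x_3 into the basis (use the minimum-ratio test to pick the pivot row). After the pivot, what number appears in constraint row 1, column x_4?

4/3

Ratio test on column x_3 — row 1: 3/(3/4) = 4; row 2: entry 0 ≤ 0. Minimum is 4 at row 1 (x_4 leaves); pivot element 3/4.
Divide row 1 by 3/4; eliminate column x_3 from the other rows.
In the new row 1, the x_4 entry is the old entry divided by the pivot: 1/(3/4) = 4/3.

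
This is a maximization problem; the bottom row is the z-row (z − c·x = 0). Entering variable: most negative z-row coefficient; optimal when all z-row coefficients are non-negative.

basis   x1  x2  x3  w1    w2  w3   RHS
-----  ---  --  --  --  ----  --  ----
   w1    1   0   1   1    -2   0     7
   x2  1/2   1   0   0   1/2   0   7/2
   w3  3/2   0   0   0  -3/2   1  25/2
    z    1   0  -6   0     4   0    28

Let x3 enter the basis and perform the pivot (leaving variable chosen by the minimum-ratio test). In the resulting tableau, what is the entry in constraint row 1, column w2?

Ratio test on column x3 — row 1: 7/1 = 7; row 2: entry 0 ≤ 0; row 3: entry 0 ≤ 0. Minimum is 7 at row 1 (w1 leaves); pivot element 1.
Divide row 1 by 1; eliminate column x3 from the other rows.
In the new row 1, the w2 entry is the old entry divided by the pivot: (-2)/1 = -2.

-2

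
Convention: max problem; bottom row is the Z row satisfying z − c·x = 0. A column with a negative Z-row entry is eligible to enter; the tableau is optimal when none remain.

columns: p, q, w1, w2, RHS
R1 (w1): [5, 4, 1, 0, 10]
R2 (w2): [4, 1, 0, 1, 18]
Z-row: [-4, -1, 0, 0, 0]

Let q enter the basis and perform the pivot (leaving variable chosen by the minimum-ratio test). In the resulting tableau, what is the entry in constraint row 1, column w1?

1/4

Ratio test on column q — row 1: 10/4 = 5/2; row 2: 18/1 = 18. Minimum is 5/2 at row 1 (w1 leaves); pivot element 4.
Divide row 1 by 4; eliminate column q from the other rows.
In the new row 1, the w1 entry is the old entry divided by the pivot: 1/4 = 1/4.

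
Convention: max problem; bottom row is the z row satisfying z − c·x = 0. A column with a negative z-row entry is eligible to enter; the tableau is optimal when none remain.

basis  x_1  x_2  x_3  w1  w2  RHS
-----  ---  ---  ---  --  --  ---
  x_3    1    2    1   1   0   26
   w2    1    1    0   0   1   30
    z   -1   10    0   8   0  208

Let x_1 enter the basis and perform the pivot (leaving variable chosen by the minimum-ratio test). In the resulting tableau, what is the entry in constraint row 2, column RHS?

4

Ratio test on column x_1 — row 1: 26/1 = 26; row 2: 30/1 = 30. Minimum is 26 at row 1 (x_3 leaves); pivot element 1.
Divide row 1 by 1; eliminate column x_1 from the other rows.
Row 2 update in column RHS: 30 − 1·26 = 4.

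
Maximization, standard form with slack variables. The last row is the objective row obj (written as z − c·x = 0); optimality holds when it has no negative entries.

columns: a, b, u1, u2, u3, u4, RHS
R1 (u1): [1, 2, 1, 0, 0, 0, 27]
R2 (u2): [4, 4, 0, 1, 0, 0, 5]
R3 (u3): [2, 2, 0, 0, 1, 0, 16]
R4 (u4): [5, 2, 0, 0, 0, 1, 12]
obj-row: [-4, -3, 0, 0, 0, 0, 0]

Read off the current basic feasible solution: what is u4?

12

u4 is basic (row 4); its value is the RHS of that row, 12.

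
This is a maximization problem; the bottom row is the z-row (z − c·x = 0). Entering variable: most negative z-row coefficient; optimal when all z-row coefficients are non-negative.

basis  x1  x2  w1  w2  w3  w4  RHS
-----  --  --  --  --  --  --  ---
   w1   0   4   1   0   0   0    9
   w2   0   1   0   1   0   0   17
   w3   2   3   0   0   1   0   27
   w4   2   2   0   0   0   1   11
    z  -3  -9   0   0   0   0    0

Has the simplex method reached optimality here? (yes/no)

The z-row has a negative entry -9 in column x2, so it is not optimal.

no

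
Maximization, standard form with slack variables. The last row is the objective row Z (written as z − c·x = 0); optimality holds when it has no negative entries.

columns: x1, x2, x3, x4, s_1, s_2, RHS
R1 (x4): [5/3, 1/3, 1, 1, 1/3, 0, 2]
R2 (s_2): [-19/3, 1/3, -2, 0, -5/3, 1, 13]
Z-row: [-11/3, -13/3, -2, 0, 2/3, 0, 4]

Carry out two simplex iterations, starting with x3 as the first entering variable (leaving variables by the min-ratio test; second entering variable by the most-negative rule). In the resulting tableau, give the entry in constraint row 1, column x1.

5

Ratio test on column x3 — row 1: 2/1 = 2; row 2: entry -2 ≤ 0. Minimum is 2 at row 1 (x4 leaves); pivot element 1.
Divide row 1 by 1; eliminate column x3 from the other rows.
Second iteration: most negative Z-row entry is -11/3 in column x2, so x2 enters.
Ratio test on column x2 — row 1: 2/(1/3) = 6; row 2: 17/1 = 17. Minimum is 6 at row 1 (x3 leaves); pivot element 1/3.
Divide row 1 by 1/3; eliminate column x2 from the other rows.
After both pivots, the entry at constraint row 1, column x1 is 5.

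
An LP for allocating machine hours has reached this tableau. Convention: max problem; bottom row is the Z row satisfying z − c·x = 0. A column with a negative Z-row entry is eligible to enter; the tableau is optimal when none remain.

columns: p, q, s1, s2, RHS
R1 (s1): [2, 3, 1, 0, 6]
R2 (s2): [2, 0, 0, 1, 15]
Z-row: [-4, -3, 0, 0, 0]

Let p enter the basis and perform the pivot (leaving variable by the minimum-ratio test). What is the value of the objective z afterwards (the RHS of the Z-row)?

Ratio test on column p — row 1: 6/2 = 3; row 2: 15/2 = 15/2. Minimum is 3 at row 1 (s1 leaves); pivot element 2.
Pivot on row 1; the Z-row RHS becomes 0 − (-4)·3 = 12.

12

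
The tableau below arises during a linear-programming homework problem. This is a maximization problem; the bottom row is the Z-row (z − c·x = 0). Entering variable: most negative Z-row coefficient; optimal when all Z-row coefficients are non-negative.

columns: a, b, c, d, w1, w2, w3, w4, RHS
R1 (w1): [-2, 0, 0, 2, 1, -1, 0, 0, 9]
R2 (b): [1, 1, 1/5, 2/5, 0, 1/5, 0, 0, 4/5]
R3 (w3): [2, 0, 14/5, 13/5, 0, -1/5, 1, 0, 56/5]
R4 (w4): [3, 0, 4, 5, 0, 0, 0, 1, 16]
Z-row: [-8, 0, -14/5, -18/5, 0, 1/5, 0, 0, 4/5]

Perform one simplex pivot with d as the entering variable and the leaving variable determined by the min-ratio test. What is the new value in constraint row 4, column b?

-25/2

Ratio test on column d — row 1: 9/2 = 9/2; row 2: (4/5)/(2/5) = 2; row 3: (56/5)/(13/5) = 56/13; row 4: 16/5 = 16/5. Minimum is 2 at row 2 (b leaves); pivot element 2/5.
Divide row 2 by 2/5; eliminate column d from the other rows.
Row 4 update in column b: 0 − 5·(5/2) = -25/2.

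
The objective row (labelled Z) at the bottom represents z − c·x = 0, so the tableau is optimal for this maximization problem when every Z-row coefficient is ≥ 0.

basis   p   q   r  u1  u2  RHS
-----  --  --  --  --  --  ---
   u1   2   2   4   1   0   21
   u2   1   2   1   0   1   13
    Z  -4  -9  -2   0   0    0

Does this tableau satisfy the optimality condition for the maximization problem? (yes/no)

The Z-row has a negative entry -9 in column q, so it is not optimal.

no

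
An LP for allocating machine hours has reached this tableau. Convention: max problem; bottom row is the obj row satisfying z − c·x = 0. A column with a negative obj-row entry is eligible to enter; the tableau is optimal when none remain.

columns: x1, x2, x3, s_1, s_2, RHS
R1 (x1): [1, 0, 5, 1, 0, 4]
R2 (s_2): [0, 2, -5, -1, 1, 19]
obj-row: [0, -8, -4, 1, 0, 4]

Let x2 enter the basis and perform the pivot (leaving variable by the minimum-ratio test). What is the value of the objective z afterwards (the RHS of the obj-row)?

80

Ratio test on column x2 — row 1: entry 0 ≤ 0; row 2: 19/2 = 19/2. Minimum is 19/2 at row 2 (s_2 leaves); pivot element 2.
Pivot on row 2; the obj-row RHS becomes 4 − (-8)·(19/2) = 80.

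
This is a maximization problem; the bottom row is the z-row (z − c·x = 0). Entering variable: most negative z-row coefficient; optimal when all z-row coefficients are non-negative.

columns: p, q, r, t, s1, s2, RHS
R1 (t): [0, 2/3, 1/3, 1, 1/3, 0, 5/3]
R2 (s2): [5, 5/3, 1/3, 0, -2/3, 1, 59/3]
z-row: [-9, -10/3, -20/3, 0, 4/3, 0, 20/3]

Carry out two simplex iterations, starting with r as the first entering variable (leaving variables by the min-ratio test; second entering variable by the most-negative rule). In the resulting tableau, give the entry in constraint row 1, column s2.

Ratio test on column r — row 1: (5/3)/(1/3) = 5; row 2: (59/3)/(1/3) = 59. Minimum is 5 at row 1 (t leaves); pivot element 1/3.
Divide row 1 by 1/3; eliminate column r from the other rows.
Second iteration: most negative z-row entry is -9 in column p, so p enters.
Ratio test on column p — row 1: entry 0 ≤ 0; row 2: 18/5 = 18/5. Minimum is 18/5 at row 2 (s2 leaves); pivot element 5.
Divide row 2 by 5; eliminate column p from the other rows.
After both pivots, the entry at constraint row 1, column s2 is 0.

0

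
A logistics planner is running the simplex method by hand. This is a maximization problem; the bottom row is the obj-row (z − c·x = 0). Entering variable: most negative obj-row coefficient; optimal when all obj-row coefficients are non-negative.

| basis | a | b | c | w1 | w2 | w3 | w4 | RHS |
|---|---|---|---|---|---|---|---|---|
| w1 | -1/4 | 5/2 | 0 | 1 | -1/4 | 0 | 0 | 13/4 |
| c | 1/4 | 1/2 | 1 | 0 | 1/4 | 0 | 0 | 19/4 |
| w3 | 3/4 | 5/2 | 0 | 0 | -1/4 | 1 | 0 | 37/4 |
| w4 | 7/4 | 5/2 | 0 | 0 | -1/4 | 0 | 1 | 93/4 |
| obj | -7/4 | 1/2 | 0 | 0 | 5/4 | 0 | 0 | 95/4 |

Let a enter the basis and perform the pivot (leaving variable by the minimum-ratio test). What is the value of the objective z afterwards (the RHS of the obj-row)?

Ratio test on column a — row 1: entry -1/4 ≤ 0; row 2: (19/4)/(1/4) = 19; row 3: (37/4)/(3/4) = 37/3; row 4: (93/4)/(7/4) = 93/7. Minimum is 37/3 at row 3 (w3 leaves); pivot element 3/4.
Pivot on row 3; the obj-row RHS becomes 95/4 − (-7/4)·(37/3) = 136/3.

136/3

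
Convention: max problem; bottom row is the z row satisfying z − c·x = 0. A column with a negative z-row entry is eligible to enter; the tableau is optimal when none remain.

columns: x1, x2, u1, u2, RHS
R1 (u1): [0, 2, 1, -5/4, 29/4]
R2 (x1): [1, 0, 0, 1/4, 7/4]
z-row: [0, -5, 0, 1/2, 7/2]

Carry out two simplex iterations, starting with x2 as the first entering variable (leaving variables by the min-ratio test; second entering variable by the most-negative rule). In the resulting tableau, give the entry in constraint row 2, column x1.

Ratio test on column x2 — row 1: (29/4)/2 = 29/8; row 2: entry 0 ≤ 0. Minimum is 29/8 at row 1 (u1 leaves); pivot element 2.
Divide row 1 by 2; eliminate column x2 from the other rows.
Second iteration: most negative z-row entry is -21/8 in column u2, so u2 enters.
Ratio test on column u2 — row 1: entry -5/8 ≤ 0; row 2: (7/4)/(1/4) = 7. Minimum is 7 at row 2 (x1 leaves); pivot element 1/4.
Divide row 2 by 1/4; eliminate column u2 from the other rows.
After both pivots, the entry at constraint row 2, column x1 is 4.

4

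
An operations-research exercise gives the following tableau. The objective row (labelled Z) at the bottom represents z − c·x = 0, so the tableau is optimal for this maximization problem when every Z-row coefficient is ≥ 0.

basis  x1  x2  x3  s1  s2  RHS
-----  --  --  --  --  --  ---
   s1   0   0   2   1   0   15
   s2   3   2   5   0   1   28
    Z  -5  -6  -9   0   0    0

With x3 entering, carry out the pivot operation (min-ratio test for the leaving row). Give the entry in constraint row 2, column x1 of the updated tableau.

3/5

Ratio test on column x3 — row 1: 15/2 = 15/2; row 2: 28/5 = 28/5. Minimum is 28/5 at row 2 (s2 leaves); pivot element 5.
Divide row 2 by 5; eliminate column x3 from the other rows.
In the new row 2, the x1 entry is the old entry divided by the pivot: 3/5 = 3/5.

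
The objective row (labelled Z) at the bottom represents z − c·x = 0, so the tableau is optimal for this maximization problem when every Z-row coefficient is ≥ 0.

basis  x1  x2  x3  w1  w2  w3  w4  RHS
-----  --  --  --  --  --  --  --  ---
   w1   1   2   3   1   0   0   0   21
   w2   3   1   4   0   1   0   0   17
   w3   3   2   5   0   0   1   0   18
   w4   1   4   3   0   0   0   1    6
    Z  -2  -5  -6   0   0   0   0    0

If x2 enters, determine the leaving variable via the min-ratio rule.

w4

Column x2 entries and ratios — w1: 21/2 = 21/2; w2: 17/1 = 17; w3: 18/2 = 9; w4: 6/4 = 3/2.
Smallest ratio is 3/2 in the row of w4, so w4 leaves.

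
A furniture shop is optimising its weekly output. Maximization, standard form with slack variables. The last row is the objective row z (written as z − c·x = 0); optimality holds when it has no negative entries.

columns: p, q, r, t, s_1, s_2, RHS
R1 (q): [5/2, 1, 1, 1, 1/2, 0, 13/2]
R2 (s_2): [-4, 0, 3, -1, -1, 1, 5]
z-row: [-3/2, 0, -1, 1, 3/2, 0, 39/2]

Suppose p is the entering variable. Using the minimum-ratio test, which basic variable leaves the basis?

Column p entries and ratios — q: (13/2)/(5/2) = 13/5; s_2: -4 ≤ 0, skip.
Smallest ratio is 13/5 in the row of q, so q leaves.

q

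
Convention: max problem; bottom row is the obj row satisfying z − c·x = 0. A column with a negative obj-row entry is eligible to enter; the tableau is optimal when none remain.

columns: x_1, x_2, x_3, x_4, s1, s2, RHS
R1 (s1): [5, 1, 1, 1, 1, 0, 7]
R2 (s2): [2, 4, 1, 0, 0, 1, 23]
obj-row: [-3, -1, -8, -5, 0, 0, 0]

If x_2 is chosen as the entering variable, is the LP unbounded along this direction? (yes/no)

Column x_2 has positive entries in row(s) 1, 2, so the ratio test bounds it — not unbounded.

no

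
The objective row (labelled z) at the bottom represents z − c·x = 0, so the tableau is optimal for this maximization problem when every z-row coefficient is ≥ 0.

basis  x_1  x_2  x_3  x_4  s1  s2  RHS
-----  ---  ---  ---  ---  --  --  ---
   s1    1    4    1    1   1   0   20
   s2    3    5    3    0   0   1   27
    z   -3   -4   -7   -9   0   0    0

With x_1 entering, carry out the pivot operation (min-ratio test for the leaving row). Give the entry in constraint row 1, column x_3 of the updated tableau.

Ratio test on column x_1 — row 1: 20/1 = 20; row 2: 27/3 = 9. Minimum is 9 at row 2 (s2 leaves); pivot element 3.
Divide row 2 by 3; eliminate column x_1 from the other rows.
Row 1 update in column x_3: 1 − 1·1 = 0.

0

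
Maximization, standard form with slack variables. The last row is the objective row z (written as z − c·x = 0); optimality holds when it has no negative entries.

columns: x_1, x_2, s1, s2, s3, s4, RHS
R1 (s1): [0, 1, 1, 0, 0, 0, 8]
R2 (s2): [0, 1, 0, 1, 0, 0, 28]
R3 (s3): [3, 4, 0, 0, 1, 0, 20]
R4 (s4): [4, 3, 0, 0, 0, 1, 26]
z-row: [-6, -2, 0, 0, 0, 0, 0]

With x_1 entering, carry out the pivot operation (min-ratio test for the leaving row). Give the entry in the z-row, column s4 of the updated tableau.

Ratio test on column x_1 — row 1: entry 0 ≤ 0; row 2: entry 0 ≤ 0; row 3: 20/3 = 20/3; row 4: 26/4 = 13/2. Minimum is 13/2 at row 4 (s4 leaves); pivot element 4.
Divide row 4 by 4; eliminate column x_1 from the other rows.
z-row update in column s4: 0 − (-6)·(1/4) = 3/2.

3/2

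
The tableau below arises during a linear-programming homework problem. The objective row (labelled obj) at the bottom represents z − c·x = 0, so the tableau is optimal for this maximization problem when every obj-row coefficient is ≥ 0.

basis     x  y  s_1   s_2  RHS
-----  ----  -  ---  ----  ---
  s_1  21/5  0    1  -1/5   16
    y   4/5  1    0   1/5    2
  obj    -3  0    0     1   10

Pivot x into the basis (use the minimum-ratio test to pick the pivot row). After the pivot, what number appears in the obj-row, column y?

Ratio test on column x — row 1: 16/(21/5) = 80/21; row 2: 2/(4/5) = 5/2. Minimum is 5/2 at row 2 (y leaves); pivot element 4/5.
Divide row 2 by 4/5; eliminate column x from the other rows.
obj-row update in column y: 0 − (-3)·(5/4) = 15/4.

15/4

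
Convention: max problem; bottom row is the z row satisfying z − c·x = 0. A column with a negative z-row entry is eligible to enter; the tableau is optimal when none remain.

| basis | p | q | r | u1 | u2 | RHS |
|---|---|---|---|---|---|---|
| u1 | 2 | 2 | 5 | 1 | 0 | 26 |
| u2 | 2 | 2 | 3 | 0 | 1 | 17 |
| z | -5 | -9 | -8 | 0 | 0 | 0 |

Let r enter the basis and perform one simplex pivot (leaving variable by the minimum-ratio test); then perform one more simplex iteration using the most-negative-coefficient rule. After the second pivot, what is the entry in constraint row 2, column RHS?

Ratio test on column r — row 1: 26/5 = 26/5; row 2: 17/3 = 17/3. Minimum is 26/5 at row 1 (u1 leaves); pivot element 5.
Divide row 1 by 5; eliminate column r from the other rows.
Second iteration: most negative z-row entry is -29/5 in column q, so q enters.
Ratio test on column q — row 1: (26/5)/(2/5) = 13; row 2: (7/5)/(4/5) = 7/4. Minimum is 7/4 at row 2 (u2 leaves); pivot element 4/5.
Divide row 2 by 4/5; eliminate column q from the other rows.
After both pivots, the entry at constraint row 2, column RHS is 7/4.

7/4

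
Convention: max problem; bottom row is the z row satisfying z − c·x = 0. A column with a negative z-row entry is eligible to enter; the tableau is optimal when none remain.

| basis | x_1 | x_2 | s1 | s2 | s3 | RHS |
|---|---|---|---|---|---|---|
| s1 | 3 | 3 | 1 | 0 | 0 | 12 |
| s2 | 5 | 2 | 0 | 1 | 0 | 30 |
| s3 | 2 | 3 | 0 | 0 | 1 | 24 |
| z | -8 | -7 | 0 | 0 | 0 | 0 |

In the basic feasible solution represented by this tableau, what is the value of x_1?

x_1 is not in the basis, so in the current basic feasible solution x_1 = 0.

0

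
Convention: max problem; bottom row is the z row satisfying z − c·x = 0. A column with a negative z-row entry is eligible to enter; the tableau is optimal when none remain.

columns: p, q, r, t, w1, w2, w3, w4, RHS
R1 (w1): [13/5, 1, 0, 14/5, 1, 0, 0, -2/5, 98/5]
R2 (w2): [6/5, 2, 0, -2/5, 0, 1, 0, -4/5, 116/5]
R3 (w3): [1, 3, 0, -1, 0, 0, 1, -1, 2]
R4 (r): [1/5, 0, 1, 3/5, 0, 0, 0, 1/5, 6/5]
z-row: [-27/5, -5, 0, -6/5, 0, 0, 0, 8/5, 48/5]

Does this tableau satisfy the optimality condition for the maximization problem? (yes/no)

no

The z-row has a negative entry -27/5 in column p, so it is not optimal.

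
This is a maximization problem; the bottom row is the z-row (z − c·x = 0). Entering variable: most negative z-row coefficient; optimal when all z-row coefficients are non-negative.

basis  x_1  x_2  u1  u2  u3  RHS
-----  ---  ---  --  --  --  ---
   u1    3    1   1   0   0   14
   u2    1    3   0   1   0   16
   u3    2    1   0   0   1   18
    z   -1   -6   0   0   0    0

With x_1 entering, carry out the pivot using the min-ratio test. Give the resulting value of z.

14/3

Ratio test on column x_1 — row 1: 14/3 = 14/3; row 2: 16/1 = 16; row 3: 18/2 = 9. Minimum is 14/3 at row 1 (u1 leaves); pivot element 3.
Pivot on row 1; the z-row RHS becomes 0 − (-1)·(14/3) = 14/3.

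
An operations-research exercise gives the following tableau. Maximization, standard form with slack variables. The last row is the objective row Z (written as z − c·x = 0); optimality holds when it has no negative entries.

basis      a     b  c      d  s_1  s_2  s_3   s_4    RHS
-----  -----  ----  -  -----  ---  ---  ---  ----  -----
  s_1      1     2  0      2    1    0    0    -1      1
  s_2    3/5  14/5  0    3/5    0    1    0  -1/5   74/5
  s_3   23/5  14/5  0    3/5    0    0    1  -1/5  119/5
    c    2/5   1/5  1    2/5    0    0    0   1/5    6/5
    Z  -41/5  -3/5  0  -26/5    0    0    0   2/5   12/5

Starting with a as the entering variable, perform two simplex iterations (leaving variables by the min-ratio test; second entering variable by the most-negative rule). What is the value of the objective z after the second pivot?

Ratio test on column a — row 1: 1/1 = 1; row 2: (74/5)/(3/5) = 74/3; row 3: (119/5)/(23/5) = 119/23; row 4: (6/5)/(2/5) = 3. Minimum is 1 at row 1 (s_1 leaves); pivot element 1.
Pivot on row 1; the Z-row RHS becomes 12/5 − (-41/5)·1 = 53/5.
Next entering variable (most negative Z-row entry -39/5): s_4.
Ratio test on column s_4 — row 1: entry -1 ≤ 0; row 2: (71/5)/(2/5) = 71/2; row 3: (96/5)/(22/5) = 48/11; row 4: (4/5)/(3/5) = 4/3. Minimum is 4/3 at row 4 (c leaves); pivot element 3/5.
After the second pivot the Z-row RHS is 53/5 − (-39/5)·(4/3) = 21.

21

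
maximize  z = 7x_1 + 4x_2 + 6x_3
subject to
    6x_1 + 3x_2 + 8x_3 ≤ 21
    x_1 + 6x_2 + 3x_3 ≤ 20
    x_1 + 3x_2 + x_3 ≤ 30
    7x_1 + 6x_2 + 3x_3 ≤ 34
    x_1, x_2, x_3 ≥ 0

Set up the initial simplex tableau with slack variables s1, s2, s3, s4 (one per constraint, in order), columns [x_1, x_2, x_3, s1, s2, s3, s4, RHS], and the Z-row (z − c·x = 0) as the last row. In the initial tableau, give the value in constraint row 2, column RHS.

20

The RHS of constraint 2 is b_2 = 20.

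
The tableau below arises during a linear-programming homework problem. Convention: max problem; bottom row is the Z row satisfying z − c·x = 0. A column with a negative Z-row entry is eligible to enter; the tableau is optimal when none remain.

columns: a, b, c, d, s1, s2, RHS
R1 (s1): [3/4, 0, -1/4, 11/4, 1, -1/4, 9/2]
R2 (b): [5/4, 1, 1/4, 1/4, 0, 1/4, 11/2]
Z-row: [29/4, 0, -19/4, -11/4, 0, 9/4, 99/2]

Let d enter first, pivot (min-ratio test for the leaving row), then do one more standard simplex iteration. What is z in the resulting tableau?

Ratio test on column d — row 1: (9/2)/(11/4) = 18/11; row 2: (11/2)/(1/4) = 22. Minimum is 18/11 at row 1 (s1 leaves); pivot element 11/4.
Pivot on row 1; the Z-row RHS becomes 99/2 − (-11/4)·(18/11) = 54.
Next entering variable (most negative Z-row entry -5): c.
Ratio test on column c — row 1: entry -1/11 ≤ 0; row 2: (56/11)/(3/11) = 56/3. Minimum is 56/3 at row 2 (b leaves); pivot element 3/11.
After the second pivot the Z-row RHS is 54 − (-5)·(56/3) = 442/3.

442/3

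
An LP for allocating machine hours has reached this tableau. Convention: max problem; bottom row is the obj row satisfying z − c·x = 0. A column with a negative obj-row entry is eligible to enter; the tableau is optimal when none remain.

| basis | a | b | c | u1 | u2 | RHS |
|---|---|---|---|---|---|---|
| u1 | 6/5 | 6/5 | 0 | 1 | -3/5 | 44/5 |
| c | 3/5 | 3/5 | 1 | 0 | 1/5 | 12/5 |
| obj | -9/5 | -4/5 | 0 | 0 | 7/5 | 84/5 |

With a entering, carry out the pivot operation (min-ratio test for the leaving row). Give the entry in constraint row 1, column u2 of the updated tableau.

-1

Ratio test on column a — row 1: (44/5)/(6/5) = 22/3; row 2: (12/5)/(3/5) = 4. Minimum is 4 at row 2 (c leaves); pivot element 3/5.
Divide row 2 by 3/5; eliminate column a from the other rows.
Row 1 update in column u2: -3/5 − (6/5)·(1/3) = -1.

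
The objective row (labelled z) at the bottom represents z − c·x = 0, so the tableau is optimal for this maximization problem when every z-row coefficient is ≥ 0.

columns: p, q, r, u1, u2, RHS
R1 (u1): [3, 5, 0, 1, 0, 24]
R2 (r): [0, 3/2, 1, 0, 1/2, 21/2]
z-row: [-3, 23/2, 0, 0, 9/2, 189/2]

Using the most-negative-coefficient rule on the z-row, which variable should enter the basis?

p

Negative z-row entries: p: -3.
The most negative is -3 in column p, so p enters.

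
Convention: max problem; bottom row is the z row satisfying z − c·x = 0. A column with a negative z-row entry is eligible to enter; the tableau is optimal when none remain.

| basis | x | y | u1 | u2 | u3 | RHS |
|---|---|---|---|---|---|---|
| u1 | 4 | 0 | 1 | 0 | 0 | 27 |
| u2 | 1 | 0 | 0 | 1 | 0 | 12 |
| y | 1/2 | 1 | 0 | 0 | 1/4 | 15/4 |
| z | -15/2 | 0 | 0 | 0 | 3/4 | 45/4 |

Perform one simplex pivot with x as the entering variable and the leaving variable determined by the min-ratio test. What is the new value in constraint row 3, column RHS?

Ratio test on column x — row 1: 27/4 = 27/4; row 2: 12/1 = 12; row 3: (15/4)/(1/2) = 15/2. Minimum is 27/4 at row 1 (u1 leaves); pivot element 4.
Divide row 1 by 4; eliminate column x from the other rows.
Row 3 update in column RHS: 15/4 − (1/2)·(27/4) = 3/8.

3/8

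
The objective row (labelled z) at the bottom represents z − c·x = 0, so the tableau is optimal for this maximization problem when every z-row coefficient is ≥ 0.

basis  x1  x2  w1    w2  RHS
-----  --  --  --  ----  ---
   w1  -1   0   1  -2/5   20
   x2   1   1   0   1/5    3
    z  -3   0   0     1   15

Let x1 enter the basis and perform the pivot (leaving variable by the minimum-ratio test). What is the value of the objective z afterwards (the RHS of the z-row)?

Ratio test on column x1 — row 1: entry -1 ≤ 0; row 2: 3/1 = 3. Minimum is 3 at row 2 (x2 leaves); pivot element 1.
Pivot on row 2; the z-row RHS becomes 15 − (-3)·3 = 24.

24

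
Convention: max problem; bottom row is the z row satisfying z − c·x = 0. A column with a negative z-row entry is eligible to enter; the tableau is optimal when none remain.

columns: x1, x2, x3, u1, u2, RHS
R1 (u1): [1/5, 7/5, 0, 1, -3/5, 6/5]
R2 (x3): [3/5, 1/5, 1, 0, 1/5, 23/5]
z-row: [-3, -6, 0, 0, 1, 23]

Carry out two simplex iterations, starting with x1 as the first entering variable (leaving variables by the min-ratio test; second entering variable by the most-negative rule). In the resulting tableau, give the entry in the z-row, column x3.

4

Ratio test on column x1 — row 1: (6/5)/(1/5) = 6; row 2: (23/5)/(3/5) = 23/3. Minimum is 6 at row 1 (u1 leaves); pivot element 1/5.
Divide row 1 by 1/5; eliminate column x1 from the other rows.
Second iteration: most negative z-row entry is -8 in column u2, so u2 enters.
Ratio test on column u2 — row 1: entry -3 ≤ 0; row 2: 1/2 = 1/2. Minimum is 1/2 at row 2 (x3 leaves); pivot element 2.
Divide row 2 by 2; eliminate column u2 from the other rows.
After both pivots, the entry at the z-row, column x3 is 4.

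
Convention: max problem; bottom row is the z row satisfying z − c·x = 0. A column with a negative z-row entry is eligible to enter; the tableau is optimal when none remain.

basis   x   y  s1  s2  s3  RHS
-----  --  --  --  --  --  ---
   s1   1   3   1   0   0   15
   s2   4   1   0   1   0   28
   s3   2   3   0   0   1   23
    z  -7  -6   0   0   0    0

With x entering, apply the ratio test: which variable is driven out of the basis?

Column x entries and ratios — s1: 15/1 = 15; s2: 28/4 = 7; s3: 23/2 = 23/2.
Smallest ratio is 7 in the row of s2, so s2 leaves.

s2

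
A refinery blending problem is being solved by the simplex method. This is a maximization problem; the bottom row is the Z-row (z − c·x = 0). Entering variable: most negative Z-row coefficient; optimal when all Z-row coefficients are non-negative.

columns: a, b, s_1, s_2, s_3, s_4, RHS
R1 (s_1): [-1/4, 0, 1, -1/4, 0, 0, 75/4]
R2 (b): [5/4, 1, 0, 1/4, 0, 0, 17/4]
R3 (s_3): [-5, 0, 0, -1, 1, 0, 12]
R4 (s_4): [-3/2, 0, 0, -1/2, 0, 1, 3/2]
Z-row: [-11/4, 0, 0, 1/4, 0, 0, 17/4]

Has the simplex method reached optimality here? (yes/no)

The Z-row has a negative entry -11/4 in column a, so it is not optimal.

no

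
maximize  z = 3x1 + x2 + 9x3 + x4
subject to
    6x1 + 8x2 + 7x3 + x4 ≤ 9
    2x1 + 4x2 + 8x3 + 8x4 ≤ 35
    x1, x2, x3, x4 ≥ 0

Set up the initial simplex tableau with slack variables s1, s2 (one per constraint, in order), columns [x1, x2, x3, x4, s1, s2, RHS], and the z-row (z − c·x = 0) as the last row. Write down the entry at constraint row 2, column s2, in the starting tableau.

1

Slack s2 belongs to constraint 2; its column is the unit vector e_2, so the entry in row 2 is 1.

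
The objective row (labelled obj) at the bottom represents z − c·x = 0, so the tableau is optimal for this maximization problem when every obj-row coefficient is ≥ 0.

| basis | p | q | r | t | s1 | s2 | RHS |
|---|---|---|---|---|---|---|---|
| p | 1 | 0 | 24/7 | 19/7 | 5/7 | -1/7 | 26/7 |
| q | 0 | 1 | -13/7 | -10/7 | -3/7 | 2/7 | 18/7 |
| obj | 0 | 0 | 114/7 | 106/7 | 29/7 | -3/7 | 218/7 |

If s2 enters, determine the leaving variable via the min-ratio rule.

Column s2 entries and ratios — p: -1/7 ≤ 0, skip; q: (18/7)/(2/7) = 9.
Smallest ratio is 9 in the row of q, so q leaves.

q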